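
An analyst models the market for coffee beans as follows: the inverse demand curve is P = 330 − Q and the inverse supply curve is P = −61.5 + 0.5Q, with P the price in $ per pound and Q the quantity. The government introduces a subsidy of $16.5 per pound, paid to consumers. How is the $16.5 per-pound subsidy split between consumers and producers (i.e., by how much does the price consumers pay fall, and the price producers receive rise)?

Rewrite in direct form: Qd = 330 − P and Qs = 2P + 123.
Before the subsidy: set 330 − P = 2P + 123 → P* = $69, Q* = 261.
With a per-unit subsidy paid to consumers, each effectively pays P − 16.5, so demand becomes Qd = 330 − (P − 16.5).
Solving gives Q = 272 with consumers paying $58 and producers receiving $74.5 (the $16.5 wedge).
Gain to consumers: $11; to producers: $5.5. (They sum to $16.5.)

Consumers gain $11 per pound; producers gain $5.5 per pound.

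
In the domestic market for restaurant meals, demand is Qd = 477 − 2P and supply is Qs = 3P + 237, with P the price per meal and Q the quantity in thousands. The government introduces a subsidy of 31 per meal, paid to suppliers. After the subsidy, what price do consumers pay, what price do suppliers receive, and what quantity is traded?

Before the subsidy: set 477 − 2P = 3P + 237 → P* = 48, Q* = 381.
With a per-unit subsidy paid to suppliers, each receives P + 31 per unit sold, so supply becomes Qs = 3(P + 31) + 237.
New equilibrium: consumers pay 29.4, suppliers receive 60.4, Q = 418.2. (Wedge: Pb − Ps = −31.)

Consumers pay 29.4; suppliers receive 60.4; quantity = 418.2.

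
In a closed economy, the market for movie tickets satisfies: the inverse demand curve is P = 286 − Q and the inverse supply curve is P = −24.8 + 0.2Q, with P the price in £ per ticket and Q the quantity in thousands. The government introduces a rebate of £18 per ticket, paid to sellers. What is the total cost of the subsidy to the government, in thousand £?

Government outlay = £4932 thousand.

Inverting to Q(P) form: Qd = 286 − P; Qs = 5P + 124.
Before the subsidy: set 286 − P = 5P + 124 → P* = £27, Q* = 259.
With a per-unit subsidy paid to sellers, each receives P + 18 per unit sold, so supply becomes Qs = 5(P + 18) + 124.
Solving gives Q = 274 with buyers paying £12 and sellers receiving £30 (the £18 wedge).
Outlay = t · Q = 18 · 274 = £4932.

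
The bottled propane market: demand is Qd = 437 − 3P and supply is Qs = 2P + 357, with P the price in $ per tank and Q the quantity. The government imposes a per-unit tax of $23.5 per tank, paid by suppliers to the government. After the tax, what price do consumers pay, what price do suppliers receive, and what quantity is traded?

Before the tax: set 437 − 3P = 2P + 357 → P* = $16, Q* = 389.
With the tax collected from suppliers, supply shifts: Qs = 2(P − 23.5) + 357.
Solving gives Q = 360.8 with consumers paying $25.4 and suppliers receiving $1.9 (the $23.5 wedge).

Consumers pay $25.4; suppliers receive $1.9; quantity = 360.8.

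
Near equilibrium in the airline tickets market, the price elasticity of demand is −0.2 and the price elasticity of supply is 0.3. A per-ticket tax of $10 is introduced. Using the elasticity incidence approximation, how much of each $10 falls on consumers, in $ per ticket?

Incidence ratio: consumers' share ≈ εs / (εs + |εd|) = 0.3 / (0.3 + 0.2) = 0.6.
So consumers bear ≈ 0.6 × $10 = $6; suppliers bear $4.

Consumers bear ≈ $6 per ticket.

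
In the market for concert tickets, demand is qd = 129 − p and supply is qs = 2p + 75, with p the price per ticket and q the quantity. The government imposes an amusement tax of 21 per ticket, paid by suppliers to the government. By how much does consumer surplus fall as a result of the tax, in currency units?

Without the tax, 129 − p = 2p + 75 gives 3p = 54, so p* = 18 and q* = 111.
With the tax collected from suppliers, supply shifts: qs = 2(p − 21) + 75.
New equilibrium: consumers pay 32, suppliers receive 11, q = 97. (Wedge: pb − ps = 21.)
ΔCS is the trapezoid between Q = 97 and Q = 111 of height 14: ½ · (111 + 97) · 14 = 1456.

Consumer surplus falls by 1456.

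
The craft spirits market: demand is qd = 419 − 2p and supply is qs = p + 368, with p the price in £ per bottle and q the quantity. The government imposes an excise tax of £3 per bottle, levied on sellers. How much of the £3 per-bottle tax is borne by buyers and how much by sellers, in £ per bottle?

Buyers bear £1 per bottle; sellers bear £2 per bottle.

Without the tax, 419 − 2p = p + 368 gives 3p = 51, so p* = £17 and q* = 385.
With the tax collected from sellers, supply shifts: qs = (p − 3) + 368.
Solving gives q = 383 with buyers paying £18 and sellers receiving £15 (the £3 wedge).
Burden on buyers: £1; on sellers: £2. (They sum to £3.)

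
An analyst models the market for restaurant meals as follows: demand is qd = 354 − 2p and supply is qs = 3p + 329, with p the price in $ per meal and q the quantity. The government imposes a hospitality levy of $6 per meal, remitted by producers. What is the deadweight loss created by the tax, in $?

Before the tax: set 354 − 2p = 3p + 329 → p* = $5, q* = 344.
With the tax collected from producers, supply shifts: qs = 3(p − 6) + 329.
New equilibrium: consumers pay $8.6, producers receive $2.6, q = 336.8. (Wedge: pb − ps = 6.)
Quantity falls by |ΔQ| = |344 − 336.8| = 7.2.
DWL = ½ · t · |ΔQ| = ½ · 6 · 7.2 = $21.6.

Deadweight loss = $21.6.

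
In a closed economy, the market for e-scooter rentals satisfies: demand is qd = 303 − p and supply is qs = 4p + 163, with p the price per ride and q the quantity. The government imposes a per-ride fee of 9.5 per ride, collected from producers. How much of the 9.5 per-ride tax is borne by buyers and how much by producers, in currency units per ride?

Buyers bear 7.6 per ride; producers bear 1.9 per ride.

Without the tax, 303 − p = 4p + 163 gives 5p = 140, so p* = 28 and q* = 275.
With the tax collected from producers, supply shifts: qs = 4(p − 9.5) + 163.
New equilibrium: buyers pay 35.6, producers receive 26.1, q = 267.4. (Wedge: pb − ps = 9.5.)
Burden on buyers: 7.6; on producers: 1.9. (They sum to 9.5.)
The less price-elastic side of the market bears the larger share of a per-unit tax.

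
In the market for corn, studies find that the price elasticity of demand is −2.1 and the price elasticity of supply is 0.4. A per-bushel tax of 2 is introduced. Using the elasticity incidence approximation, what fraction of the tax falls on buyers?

Buyers' share ≈ 0.16.

Incidence ratio: buyers' share ≈ εs / (εs + |εd|) = 0.4 / (0.4 + 2.1) = 0.16.
Supply is the less elastic side, so buyers bear the smaller share.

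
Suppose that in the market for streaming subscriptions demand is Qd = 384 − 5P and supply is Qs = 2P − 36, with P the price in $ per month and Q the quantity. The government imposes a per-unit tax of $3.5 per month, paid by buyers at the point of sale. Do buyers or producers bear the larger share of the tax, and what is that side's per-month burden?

Producers bear the larger share: $2.5 per month.

Without the tax, 384 − 5P = 2P − 36 gives 7P = 420, so P* = $60 and Q* = 84.
With the tax collected from buyers, demand (in seller-price terms) shifts: Qd = 384 − 5(P + 3.5).
New equilibrium: buyers pay $61, producers receive $57.5, Q = 79. (Wedge: Pb − Ps = 3.5.)
Per-month burden: buyers $1, producers $2.5.
Producers take the larger share because supply is less price-elastic here (demand slope 5 vs supply slope 2).
The less price-elastic side of the market bears the larger share of a per-unit tax.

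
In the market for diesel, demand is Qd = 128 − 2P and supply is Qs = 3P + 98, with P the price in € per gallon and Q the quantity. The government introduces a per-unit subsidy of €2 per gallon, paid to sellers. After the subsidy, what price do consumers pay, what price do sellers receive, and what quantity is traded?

Before the subsidy: set 128 − 2P = 3P + 98 → P* = €6, Q* = 116.
With a per-unit subsidy paid to sellers, each receives P + 2 per unit sold, so supply becomes Qs = 3(P + 2) + 98.
Solving gives Q = 118.4 with consumers paying €4.8 and sellers receiving €6.8 (the €2 wedge).

Consumers pay €4.8; sellers receive €6.8; quantity = 118.4.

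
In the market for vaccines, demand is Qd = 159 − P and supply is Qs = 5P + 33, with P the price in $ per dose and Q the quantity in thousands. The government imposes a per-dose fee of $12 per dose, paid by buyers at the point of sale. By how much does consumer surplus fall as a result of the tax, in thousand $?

Consumer surplus falls by $1330 thousand.

Before the tax: set 159 − P = 5P + 33 → P* = $21, Q* = 138.
With the tax collected from buyers, demand (in seller-price terms) shifts: Qd = 159 − (P + 12).
New equilibrium: buyers pay $31, suppliers receive $19, Q = 128. (Wedge: Pb − Ps = 12.)
ΔCS is the trapezoid between Q = 128 and Q = 138 of height $10: ½ · (138 + 128) · 10 = $1330.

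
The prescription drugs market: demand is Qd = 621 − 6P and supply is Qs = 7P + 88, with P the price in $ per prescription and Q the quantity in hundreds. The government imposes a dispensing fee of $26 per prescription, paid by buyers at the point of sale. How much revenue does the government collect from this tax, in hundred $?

Tax revenue = $7566 hundred.

Before the tax: set 621 − 6P = 7P + 88 → P* = $41, Q* = 375.
With the tax collected from buyers, demand (in seller-price terms) shifts: Qd = 621 − 6(P + 26).
Solving gives Q = 291 with buyers paying $55 and producers receiving $29 (the $26 wedge).
Revenue = t · Q = 26 · 291 = $7566.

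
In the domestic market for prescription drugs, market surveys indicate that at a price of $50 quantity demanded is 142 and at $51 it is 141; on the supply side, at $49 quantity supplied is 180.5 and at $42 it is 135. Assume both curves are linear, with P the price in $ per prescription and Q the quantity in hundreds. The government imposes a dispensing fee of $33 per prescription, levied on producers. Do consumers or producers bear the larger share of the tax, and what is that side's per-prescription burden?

Consumers bear the larger share: $28.6 per prescription.

Demand slope: (141 − 142)/(51 − 50) = -1, so Qd = 192 − P.
Supply slope: (135 − 180.5)/(42 − 49) = 6.5, so Qs = 6.5P − 138.
Before the tax: set 192 − P = 6.5P − 138 → P* = $44, Q* = 148.
With the tax collected from producers, supply shifts: Qs = 6.5(P − 33) − 138.
New equilibrium: consumers pay $72.6, producers receive $39.6, Q = 119.4. (Wedge: Pb − Ps = 33.)
Per-prescription burden: consumers $28.6, producers $4.4.
Consumers take the larger share because demand is less price-elastic here (demand slope 1 vs supply slope 6.5).
The less price-elastic side of the market bears the larger share of a per-unit tax.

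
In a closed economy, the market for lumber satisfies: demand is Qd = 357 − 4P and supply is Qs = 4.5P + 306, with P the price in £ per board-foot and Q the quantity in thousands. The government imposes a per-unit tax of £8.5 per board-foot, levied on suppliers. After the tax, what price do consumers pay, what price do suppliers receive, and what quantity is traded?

Consumers pay £10.5; suppliers receive £2; quantity = 315.

Before the tax: set 357 − 4P = 4.5P + 306 → P* = £6, Q* = 333.
With the tax collected from suppliers, supply shifts: Qs = 4.5(P − 8.5) + 306.
Solving gives Q = 315 with consumers paying £10.5 and suppliers receiving £2 (the £8.5 wedge).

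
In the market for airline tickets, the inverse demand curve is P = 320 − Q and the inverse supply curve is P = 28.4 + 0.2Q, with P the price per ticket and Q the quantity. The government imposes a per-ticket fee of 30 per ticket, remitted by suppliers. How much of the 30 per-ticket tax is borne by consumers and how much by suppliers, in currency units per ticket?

Consumers bear 25 per ticket; suppliers bear 5 per ticket.

Rewrite in direct form: Qd = 320 − P and Qs = 5P − 142.
Before the tax: set 320 − P = 5P − 142 → P* = 77, Q* = 243.
With the tax collected from suppliers, supply shifts: Qs = 5(P − 30) − 142.
New equilibrium: consumers pay 102, suppliers receive 72, Q = 218. (Wedge: Pb − Ps = 30.)
Burden on consumers: 25; on suppliers: 5. (They sum to 30.)
The less price-elastic side of the market bears the larger share of a per-unit tax.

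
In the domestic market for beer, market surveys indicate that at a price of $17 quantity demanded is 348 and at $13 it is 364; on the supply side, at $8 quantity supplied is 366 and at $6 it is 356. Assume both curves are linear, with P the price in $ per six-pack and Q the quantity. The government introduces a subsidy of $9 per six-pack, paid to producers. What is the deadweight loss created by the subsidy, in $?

Deadweight loss = $90.

Demand slope: (364 − 348)/(13 − 17) = -4, so Qd = 416 − 4P.
Supply slope: (356 − 366)/(6 − 8) = 5, so Qs = 5P + 326.
Before the subsidy: set 416 − 4P = 5P + 326 → P* = $10, Q* = 376.
With a per-unit subsidy paid to producers, each receives P + 9 per unit sold, so supply becomes Qs = 5(P + 9) + 326.
New equilibrium: buyers pay $5, producers receive $14, Q = 396. (Wedge: Pb − Ps = −9.)
Quantity rises by |ΔQ| = |376 − 396| = 20.
DWL = ½ · t · |ΔQ| = ½ · 9 · 20 = $90.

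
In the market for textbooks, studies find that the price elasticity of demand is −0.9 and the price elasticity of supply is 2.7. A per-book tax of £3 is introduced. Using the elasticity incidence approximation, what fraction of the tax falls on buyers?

Incidence ratio: buyers' share ≈ εs / (εs + |εd|) = 2.7 / (2.7 + 0.9) = 0.75.
Supply is the more elastic side, so buyers bear the larger share.

Buyers' share ≈ 0.75.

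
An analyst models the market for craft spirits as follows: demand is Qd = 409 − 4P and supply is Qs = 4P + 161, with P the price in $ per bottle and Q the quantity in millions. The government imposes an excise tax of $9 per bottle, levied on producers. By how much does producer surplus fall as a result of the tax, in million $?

Without the tax, 409 − 4P = 4P + 161 gives 8P = 248, so P* = $31 and Q* = 285.
With the tax collected from producers, supply shifts: Qs = 4(P − 9) + 161.
Solving gives Q = 267 with consumers paying $35.5 and producers receiving $26.5 (the $9 wedge).
ΔPS is the trapezoid between Q = 267 and Q = 285 of height $4.5: ½ · (285 + 267) · 4.5 = $1242.

Producer surplus falls by $1242 million.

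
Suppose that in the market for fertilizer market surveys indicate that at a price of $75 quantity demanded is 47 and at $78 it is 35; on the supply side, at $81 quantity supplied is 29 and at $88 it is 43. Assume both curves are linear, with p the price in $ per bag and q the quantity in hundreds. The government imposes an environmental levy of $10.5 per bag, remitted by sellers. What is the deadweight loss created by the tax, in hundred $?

Deadweight loss = $73.5 hundred.

Demand slope: (35 − 47)/(78 − 75) = -4, so qd = 347 − 4p.
Supply slope: (43 − 29)/(88 − 81) = 2, so qs = 2p − 133.
Without the tax, 347 − 4p = 2p − 133 gives 6p = 480, so p* = $80 and q* = 27.
With the tax collected from sellers, supply shifts: qs = 2(p − 10.5) − 133.
New equilibrium: buyers pay $83.5, sellers receive $73, q = 13. (Wedge: pb − ps = 10.5.)
Quantity falls by |ΔQ| = |27 − 13| = 14.
DWL = ½ · t · |ΔQ| = ½ · 10.5 · 14 = $73.5.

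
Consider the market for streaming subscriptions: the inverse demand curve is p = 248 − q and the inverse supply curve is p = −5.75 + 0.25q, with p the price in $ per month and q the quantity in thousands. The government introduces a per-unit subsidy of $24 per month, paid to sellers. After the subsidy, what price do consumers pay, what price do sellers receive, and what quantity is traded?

Rewrite in direct form: qd = 248 − p and qs = 4p + 23.
Before the subsidy: set 248 − p = 4p + 23 → p* = $45, q* = 203.
With a per-unit subsidy paid to sellers, each receives p + 24 per unit sold, so supply becomes qs = 4(p + 24) + 23.
Solving gives q = 222.2 with consumers paying $25.8 and sellers receiving $49.8 (the $24 wedge).

Consumers pay $25.8; sellers receive $49.8; quantity = 222.2.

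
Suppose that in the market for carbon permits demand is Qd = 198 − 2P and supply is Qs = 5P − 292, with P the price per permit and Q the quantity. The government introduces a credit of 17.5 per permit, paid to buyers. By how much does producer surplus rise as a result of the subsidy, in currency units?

Without the subsidy, 198 − 2P = 5P − 292 gives 7P = 490, so P* = 70 and Q* = 58.
With a per-unit subsidy paid to buyers, each effectively pays P − 17.5, so demand becomes Qd = 198 − 2(P − 17.5).
Solving gives Q = 83 with buyers paying 57.5 and suppliers receiving 75 (the 17.5 wedge).
ΔPS is the trapezoid between Q = 83 and Q = 58 of height 5: ½ · (58 + 83) · 5 = 352.5.

Producer surplus rises by 352.5.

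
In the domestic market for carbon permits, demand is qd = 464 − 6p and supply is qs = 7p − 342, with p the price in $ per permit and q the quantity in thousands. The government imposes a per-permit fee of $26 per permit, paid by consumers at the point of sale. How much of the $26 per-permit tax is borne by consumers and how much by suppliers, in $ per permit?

Consumers bear $14 per permit; suppliers bear $12 per permit.

Before the tax: set 464 − 6p = 7p − 342 → p* = $62, q* = 92.
With the tax collected from consumers, demand (in seller-price terms) shifts: qd = 464 − 6(p + 26).
New equilibrium: consumers pay $76, suppliers receive $50, q = 8. (Wedge: pb − ps = 26.)
Burden on consumers: $14; on suppliers: $12. (They sum to $26.)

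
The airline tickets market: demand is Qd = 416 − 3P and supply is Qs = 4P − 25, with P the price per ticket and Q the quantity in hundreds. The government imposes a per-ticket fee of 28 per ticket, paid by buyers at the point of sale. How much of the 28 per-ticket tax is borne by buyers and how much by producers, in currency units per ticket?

Without the tax, 416 − 3P = 4P − 25 gives 7P = 441, so P* = 63 and Q* = 227.
With the tax collected from buyers, demand (in seller-price terms) shifts: Qd = 416 − 3(P + 28).
New equilibrium: buyers pay 79, producers receive 51, Q = 179. (Wedge: Pb − Ps = 28.)
Burden on buyers: 16; on producers: 12. (They sum to 28.)
The less price-elastic side of the market bears the larger share of a per-unit tax.

Buyers bear 16 per ticket; producers bear 12 per ticket.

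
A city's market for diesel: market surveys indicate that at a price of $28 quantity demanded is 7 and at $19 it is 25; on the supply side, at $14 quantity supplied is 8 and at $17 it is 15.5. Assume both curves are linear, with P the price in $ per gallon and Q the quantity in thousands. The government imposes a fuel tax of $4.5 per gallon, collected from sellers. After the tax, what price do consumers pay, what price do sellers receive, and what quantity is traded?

Consumers pay $22.5; sellers receive $18; quantity = 18.

Demand slope: (25 − 7)/(19 − 28) = -2, so Qd = 63 − 2P.
Supply slope: (15.5 − 8)/(17 − 14) = 2.5, so Qs = 2.5P − 27.
Without the tax, 63 − 2P = 2.5P − 27 gives 4.5P = 90, so P* = $20 and Q* = 23.
With the tax collected from sellers, supply shifts: Qs = 2.5(P − 4.5) − 27.
New equilibrium: consumers pay $22.5, sellers receive $18, Q = 18. (Wedge: Pb − Ps = 4.5.)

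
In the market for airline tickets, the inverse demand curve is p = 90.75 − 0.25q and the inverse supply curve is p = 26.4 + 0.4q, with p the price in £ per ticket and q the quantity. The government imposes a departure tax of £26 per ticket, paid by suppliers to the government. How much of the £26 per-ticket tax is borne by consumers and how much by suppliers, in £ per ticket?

Consumers bear £10 per ticket; suppliers bear £16 per ticket.

Rewrite in direct form: qd = 363 − 4p and qs = 2.5p − 66.
Before the tax: set 363 − 4p = 2.5p − 66 → p* = £66, q* = 99.
With the tax collected from suppliers, supply shifts: qs = 2.5(p − 26) − 66.
New equilibrium: consumers pay £76, suppliers receive £50, q = 59. (Wedge: pb − ps = 26.)
Burden on consumers: £10; on suppliers: £16. (They sum to £26.)
The less price-elastic side of the market bears the larger share of a per-unit tax.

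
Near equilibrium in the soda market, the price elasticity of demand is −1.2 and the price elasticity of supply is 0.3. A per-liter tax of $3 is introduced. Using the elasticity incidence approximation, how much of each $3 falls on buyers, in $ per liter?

Incidence ratio: buyers' share ≈ εs / (εs + |εd|) = 0.3 / (0.3 + 1.2) = 0.2.
So buyers bear ≈ 0.2 × $3 = $0.6; suppliers bear $2.4.

Buyers bear ≈ $0.6 per liter.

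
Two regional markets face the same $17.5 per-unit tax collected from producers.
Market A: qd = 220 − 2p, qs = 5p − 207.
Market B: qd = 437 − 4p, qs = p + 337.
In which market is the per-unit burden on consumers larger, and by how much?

Market A: pre-tax p* = $61, q* = 98; post-tax q = 73; per-unit burden on consumers = $12.5.
Market B: pre-tax p* = $20, q* = 357; post-tax q = 343; per-unit burden on consumers = $3.5.
Difference: $12.5 vs $3.5 → market A is larger by $9.

Market A, by $9.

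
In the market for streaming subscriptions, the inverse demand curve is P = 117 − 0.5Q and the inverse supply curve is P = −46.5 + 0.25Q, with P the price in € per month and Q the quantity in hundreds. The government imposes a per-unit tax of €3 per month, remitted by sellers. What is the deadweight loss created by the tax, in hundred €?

Deadweight loss = €6 hundred.

Inverting to Q(P) form: Qd = 234 − 2P; Qs = 4P + 186.
Without the tax, 234 − 2P = 4P + 186 gives 6P = 48, so P* = €8 and Q* = 218.
With the tax collected from sellers, supply shifts: Qs = 4(P − 3) + 186.
Solving gives Q = 214 with buyers paying €10 and sellers receiving €7 (the €3 wedge).
Quantity falls by |ΔQ| = |218 − 214| = 4.
DWL = ½ · t · |ΔQ| = ½ · 3 · 4 = €6.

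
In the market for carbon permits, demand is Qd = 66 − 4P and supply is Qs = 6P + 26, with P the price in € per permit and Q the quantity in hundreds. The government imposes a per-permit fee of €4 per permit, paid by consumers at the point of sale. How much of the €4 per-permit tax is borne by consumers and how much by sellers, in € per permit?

Before the tax: set 66 − 4P = 6P + 26 → P* = €4, Q* = 50.
With the tax collected from consumers, demand (in seller-price terms) shifts: Qd = 66 − 4(P + 4).
New equilibrium: consumers pay €6.4, sellers receive €2.4, Q = 40.4. (Wedge: Pb − Ps = 4.)
Burden on consumers: €2.4; on sellers: €1.6. (They sum to €4.)

Consumers bear €2.4 per permit; sellers bear €1.6 per permit.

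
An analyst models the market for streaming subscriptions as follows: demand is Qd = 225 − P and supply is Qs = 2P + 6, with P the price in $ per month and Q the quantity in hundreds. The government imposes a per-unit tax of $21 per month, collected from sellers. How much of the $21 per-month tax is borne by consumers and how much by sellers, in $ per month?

Before the tax: set 225 − P = 2P + 6 → P* = $73, Q* = 152.
With the tax collected from sellers, supply shifts: Qs = 2(P − 21) + 6.
New equilibrium: consumers pay $87, sellers receive $66, Q = 138. (Wedge: Pb − Ps = 21.)
Burden on consumers: $14; on sellers: $7. (They sum to $21.)
The less price-elastic side of the market bears the larger share of a per-unit tax.

Consumers bear $14 per month; sellers bear $7 per month.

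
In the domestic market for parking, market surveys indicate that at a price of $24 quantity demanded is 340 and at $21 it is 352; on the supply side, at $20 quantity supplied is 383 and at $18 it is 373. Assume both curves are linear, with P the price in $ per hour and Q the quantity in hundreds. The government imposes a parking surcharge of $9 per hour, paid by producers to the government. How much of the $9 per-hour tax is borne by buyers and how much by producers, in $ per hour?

Buyers bear $5 per hour; producers bear $4 per hour.

Demand slope: (352 − 340)/(21 − 24) = -4, so Qd = 436 − 4P.
Supply slope: (373 − 383)/(18 − 20) = 5, so Qs = 5P + 283.
Without the tax, 436 − 4P = 5P + 283 gives 9P = 153, so P* = $17 and Q* = 368.
With the tax collected from producers, supply shifts: Qs = 5(P − 9) + 283.
New equilibrium: buyers pay $22, producers receive $13, Q = 348. (Wedge: Pb − Ps = 9.)
Burden on buyers: $5; on producers: $4. (They sum to $9.)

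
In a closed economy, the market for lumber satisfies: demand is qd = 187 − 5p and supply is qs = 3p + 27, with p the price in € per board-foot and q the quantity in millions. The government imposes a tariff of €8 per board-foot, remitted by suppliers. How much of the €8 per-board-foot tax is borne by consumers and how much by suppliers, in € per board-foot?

Consumers bear €3 per board-foot; suppliers bear €5 per board-foot.

Before the tax: set 187 − 5p = 3p + 27 → p* = €20, q* = 87.
With the tax collected from suppliers, supply shifts: qs = 3(p − 8) + 27.
New equilibrium: consumers pay €23, suppliers receive €15, q = 72. (Wedge: pb − ps = 8.)
Burden on consumers: €3; on suppliers: €5. (They sum to €8.)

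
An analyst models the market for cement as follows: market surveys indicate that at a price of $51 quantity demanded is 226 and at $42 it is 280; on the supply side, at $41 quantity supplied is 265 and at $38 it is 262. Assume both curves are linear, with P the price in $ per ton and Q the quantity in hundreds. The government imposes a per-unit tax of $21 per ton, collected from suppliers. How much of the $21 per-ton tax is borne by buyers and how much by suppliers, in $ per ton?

Buyers bear $3 per ton; suppliers bear $18 per ton.

Demand slope: (280 − 226)/(42 − 51) = -6, so Qd = 532 − 6P.
Supply slope: (262 − 265)/(38 − 41) = 1, so Qs = P + 224.
Without the tax, 532 − 6P = P + 224 gives 7P = 308, so P* = $44 and Q* = 268.
With the tax collected from suppliers, supply shifts: Qs = (P − 21) + 224.
New equilibrium: buyers pay $47, suppliers receive $26, Q = 250. (Wedge: Pb − Ps = 21.)
Burden on buyers: $3; on suppliers: $18. (They sum to $21.)
The less price-elastic side of the market bears the larger share of a per-unit tax.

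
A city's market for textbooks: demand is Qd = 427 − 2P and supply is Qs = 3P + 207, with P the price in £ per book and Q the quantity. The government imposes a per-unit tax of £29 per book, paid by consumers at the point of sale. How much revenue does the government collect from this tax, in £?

Tax revenue = £8821.8.

Before the tax: set 427 − 2P = 3P + 207 → P* = £44, Q* = 339.
With the tax collected from consumers, demand (in seller-price terms) shifts: Qd = 427 − 2(P + 29).
Solving gives Q = 304.2 with consumers paying £61.4 and producers receiving £32.4 (the £29 wedge).
Revenue = t · Q = 29 · 304.2 = £8821.8.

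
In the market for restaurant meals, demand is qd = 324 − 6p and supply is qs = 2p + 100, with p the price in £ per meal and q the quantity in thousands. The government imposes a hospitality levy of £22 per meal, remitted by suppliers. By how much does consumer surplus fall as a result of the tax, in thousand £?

Consumer surplus falls by £767.25 thousand.

Before the tax: set 324 − 6p = 2p + 100 → p* = £28, q* = 156.
With the tax collected from suppliers, supply shifts: qs = 2(p − 22) + 100.
New equilibrium: consumers pay £33.5, suppliers receive £11.5, q = 123. (Wedge: pb − ps = 22.)
ΔCS is the trapezoid between Q = 123 and Q = 156 of height £5.5: ½ · (156 + 123) · 5.5 = £767.25.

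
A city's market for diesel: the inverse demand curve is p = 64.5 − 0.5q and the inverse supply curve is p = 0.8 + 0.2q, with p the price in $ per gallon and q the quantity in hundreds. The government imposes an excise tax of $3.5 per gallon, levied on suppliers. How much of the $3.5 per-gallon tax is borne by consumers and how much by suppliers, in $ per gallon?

Consumers bear $2.5 per gallon; suppliers bear $1 per gallon.

Rewrite in direct form: qd = 129 − 2p and qs = 5p − 4.
Without the tax, 129 − 2p = 5p − 4 gives 7p = 133, so p* = $19 and q* = 91.
With the tax collected from suppliers, supply shifts: qs = 5(p − 3.5) − 4.
Solving gives q = 86 with consumers paying $21.5 and suppliers receiving $18 (the $3.5 wedge).
Burden on consumers: $2.5; on suppliers: $1. (They sum to $3.5.)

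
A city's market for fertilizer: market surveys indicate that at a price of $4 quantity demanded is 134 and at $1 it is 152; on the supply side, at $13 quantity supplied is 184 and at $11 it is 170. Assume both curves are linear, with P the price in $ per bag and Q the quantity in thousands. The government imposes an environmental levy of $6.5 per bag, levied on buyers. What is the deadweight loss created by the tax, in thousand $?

Deadweight loss = $68.25 thousand.

Demand slope: (152 − 134)/(1 − 4) = -6, so Qd = 158 − 6P.
Supply slope: (170 − 184)/(11 − 13) = 7, so Qs = 7P + 93.
Before the tax: set 158 − 6P = 7P + 93 → P* = $5, Q* = 128.
With the tax collected from buyers, demand (in seller-price terms) shifts: Qd = 158 − 6(P + 6.5).
Solving gives Q = 107 with buyers paying $8.5 and suppliers receiving $2 (the $6.5 wedge).
Quantity falls by |ΔQ| = |128 − 107| = 21.
DWL = ½ · t · |ΔQ| = ½ · 6.5 · 21 = $68.25.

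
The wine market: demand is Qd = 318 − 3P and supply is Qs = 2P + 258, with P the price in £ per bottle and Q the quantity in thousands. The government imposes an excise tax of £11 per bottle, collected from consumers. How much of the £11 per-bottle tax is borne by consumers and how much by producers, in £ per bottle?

Consumers bear £4.4 per bottle; producers bear £6.6 per bottle.

Before the tax: set 318 − 3P = 2P + 258 → P* = £12, Q* = 282.
With the tax collected from consumers, demand (in seller-price terms) shifts: Qd = 318 − 3(P + 11).
Solving gives Q = 268.8 with consumers paying £16.4 and producers receiving £5.4 (the £11 wedge).
Burden on consumers: £4.4; on producers: £6.6. (They sum to £11.)
The less price-elastic side of the market bears the larger share of a per-unit tax.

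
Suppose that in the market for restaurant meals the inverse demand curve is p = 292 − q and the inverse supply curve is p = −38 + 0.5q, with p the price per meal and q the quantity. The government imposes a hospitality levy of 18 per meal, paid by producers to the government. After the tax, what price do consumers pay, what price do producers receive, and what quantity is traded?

Consumers pay 84; producers receive 66; quantity = 208.

Rewrite in direct form: qd = 292 − p and qs = 2p + 76.
Before the tax: set 292 − p = 2p + 76 → p* = 72, q* = 220.
With the tax collected from producers, supply shifts: qs = 2(p − 18) + 76.
New equilibrium: consumers pay 84, producers receive 66, q = 208. (Wedge: pb − ps = 18.)
The less price-elastic side of the market bears the larger share of a per-unit tax.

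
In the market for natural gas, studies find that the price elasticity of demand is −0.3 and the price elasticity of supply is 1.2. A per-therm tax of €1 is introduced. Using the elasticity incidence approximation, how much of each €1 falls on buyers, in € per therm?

Incidence ratio: buyers' share ≈ εs / (εs + |εd|) = 1.2 / (1.2 + 0.3) = 0.8.
So buyers bear ≈ 0.8 × €1 = €0.8; producers bear €0.2.

Buyers bear ≈ €0.8 per therm.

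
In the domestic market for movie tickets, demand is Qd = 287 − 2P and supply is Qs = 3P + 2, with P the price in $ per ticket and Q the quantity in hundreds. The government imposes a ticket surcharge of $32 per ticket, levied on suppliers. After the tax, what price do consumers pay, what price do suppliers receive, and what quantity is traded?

Before the tax: set 287 − 2P = 3P + 2 → P* = $57, Q* = 173.
With the tax collected from suppliers, supply shifts: Qs = 3(P − 32) + 2.
Solving gives Q = 134.6 with consumers paying $76.2 and suppliers receiving $44.2 (the $32 wedge).
The less price-elastic side of the market bears the larger share of a per-unit tax.

Consumers pay $76.2; suppliers receive $44.2; quantity = 134.6.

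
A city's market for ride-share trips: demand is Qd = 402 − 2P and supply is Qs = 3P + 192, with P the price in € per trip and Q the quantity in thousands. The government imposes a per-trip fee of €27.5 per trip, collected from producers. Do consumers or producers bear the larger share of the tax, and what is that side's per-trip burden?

Before the tax: set 402 − 2P = 3P + 192 → P* = €42, Q* = 318.
With the tax collected from producers, supply shifts: Qs = 3(P − 27.5) + 192.
New equilibrium: consumers pay €58.5, producers receive €31, Q = 285. (Wedge: Pb − Ps = 27.5.)
Per-trip burden: consumers €16.5, producers €11.
Consumers take the larger share because demand is less price-elastic here (demand slope 2 vs supply slope 3).

Consumers bear the larger share: €16.5 per trip.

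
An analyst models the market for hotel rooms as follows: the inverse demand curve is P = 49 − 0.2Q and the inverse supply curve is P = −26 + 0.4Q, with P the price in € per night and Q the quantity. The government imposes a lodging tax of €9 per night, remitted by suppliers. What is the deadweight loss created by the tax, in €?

Inverting to Q(P) form: Qd = 245 − 5P; Qs = 2.5P + 65.
Without the tax, 245 − 5P = 2.5P + 65 gives 7.5P = 180, so P* = €24 and Q* = 125.
With the tax collected from suppliers, supply shifts: Qs = 2.5(P − 9) + 65.
Solving gives Q = 110 with consumers paying €27 and suppliers receiving €18 (the €9 wedge).
Quantity falls by |ΔQ| = |125 − 110| = 15.
DWL = ½ · t · |ΔQ| = ½ · 9 · 15 = €67.5.

Deadweight loss = €67.5.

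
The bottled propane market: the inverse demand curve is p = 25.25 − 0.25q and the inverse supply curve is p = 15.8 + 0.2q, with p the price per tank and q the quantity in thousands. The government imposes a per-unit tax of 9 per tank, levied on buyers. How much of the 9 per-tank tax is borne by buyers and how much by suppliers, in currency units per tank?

Buyers bear 5 per tank; suppliers bear 4 per tank.

Rewrite in direct form: qd = 101 − 4p and qs = 5p − 79.
Before the tax: set 101 − 4p = 5p − 79 → p* = 20, q* = 21.
With the tax collected from buyers, demand (in seller-price terms) shifts: qd = 101 − 4(p + 9).
New equilibrium: buyers pay 25, suppliers receive 16, q = 1. (Wedge: pb − ps = 9.)
Burden on buyers: 5; on suppliers: 4. (They sum to 9.)
The less price-elastic side of the market bears the larger share of a per-unit tax.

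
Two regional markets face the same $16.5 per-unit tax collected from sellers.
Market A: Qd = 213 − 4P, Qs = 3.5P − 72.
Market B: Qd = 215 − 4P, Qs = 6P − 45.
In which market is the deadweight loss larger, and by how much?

Market A: pre-tax P* = $38, Q* = 61; post-tax Q = 30.2; deadweight loss = $254.1.
Market B: pre-tax P* = $26, Q* = 111; post-tax Q = 71.4; deadweight loss = $326.7.
Difference: $254.1 vs $326.7 → market B is larger by $72.6.

Market B, by $72.6.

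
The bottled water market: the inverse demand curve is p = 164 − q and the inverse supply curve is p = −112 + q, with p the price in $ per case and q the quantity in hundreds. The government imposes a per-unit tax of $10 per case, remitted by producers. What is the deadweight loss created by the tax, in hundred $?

Rewrite in direct form: qd = 164 − p and qs = p + 112.
Without the tax, 164 − p = p + 112 gives 2p = 52, so p* = $26 and q* = 138.
With the tax collected from producers, supply shifts: qs = (p − 10) + 112.
Solving gives q = 133 with buyers paying $31 and producers receiving $21 (the $10 wedge).
Quantity falls by |ΔQ| = |138 − 133| = 5.
DWL = ½ · t · |ΔQ| = ½ · 10 · 5 = $25.

Deadweight loss = $25 hundred.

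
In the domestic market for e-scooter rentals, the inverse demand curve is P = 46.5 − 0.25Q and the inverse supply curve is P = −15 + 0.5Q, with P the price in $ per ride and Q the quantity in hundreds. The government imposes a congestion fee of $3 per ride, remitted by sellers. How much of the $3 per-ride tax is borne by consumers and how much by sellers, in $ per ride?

Inverting to Q(P) form: Qd = 186 − 4P; Qs = 2P + 30.
Before the tax: set 186 − 4P = 2P + 30 → P* = $26, Q* = 82.
With the tax collected from sellers, supply shifts: Qs = 2(P − 3) + 30.
Solving gives Q = 78 with consumers paying $27 and sellers receiving $24 (the $3 wedge).
Burden on consumers: $1; on sellers: $2. (They sum to $3.)
The less price-elastic side of the market bears the larger share of a per-unit tax.

Consumers bear $1 per ride; sellers bear $2 per ride.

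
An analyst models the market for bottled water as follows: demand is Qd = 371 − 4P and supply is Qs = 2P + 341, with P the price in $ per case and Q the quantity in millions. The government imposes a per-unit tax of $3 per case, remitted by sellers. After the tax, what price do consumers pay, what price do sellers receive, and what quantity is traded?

Consumers pay $6; sellers receive $3; quantity = 347.

Before the tax: set 371 − 4P = 2P + 341 → P* = $5, Q* = 351.
With the tax collected from sellers, supply shifts: Qs = 2(P − 3) + 341.
Solving gives Q = 347 with consumers paying $6 and sellers receiving $3 (the $3 wedge).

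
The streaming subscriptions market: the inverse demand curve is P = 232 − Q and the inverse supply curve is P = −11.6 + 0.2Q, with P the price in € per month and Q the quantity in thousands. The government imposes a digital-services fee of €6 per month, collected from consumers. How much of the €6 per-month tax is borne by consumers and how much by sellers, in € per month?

Consumers bear €5 per month; sellers bear €1 per month.

Inverting to Q(P) form: Qd = 232 − P; Qs = 5P + 58.
Before the tax: set 232 − P = 5P + 58 → P* = €29, Q* = 203.
With the tax collected from consumers, demand (in seller-price terms) shifts: Qd = 232 − (P + 6).
Solving gives Q = 198 with consumers paying €34 and sellers receiving €28 (the €6 wedge).
Burden on consumers: €5; on sellers: €1. (They sum to €6.)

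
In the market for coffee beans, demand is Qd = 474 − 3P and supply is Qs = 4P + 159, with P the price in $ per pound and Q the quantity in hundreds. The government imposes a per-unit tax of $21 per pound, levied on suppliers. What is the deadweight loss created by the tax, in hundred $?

Before the tax: set 474 − 3P = 4P + 159 → P* = $45, Q* = 339.
With the tax collected from suppliers, supply shifts: Qs = 4(P − 21) + 159.
New equilibrium: buyers pay $57, suppliers receive $36, Q = 303. (Wedge: Pb − Ps = 21.)
Quantity falls by |ΔQ| = |339 − 303| = 36.
DWL = ½ · t · |ΔQ| = ½ · 21 · 36 = $378.

Deadweight loss = $378 hundred.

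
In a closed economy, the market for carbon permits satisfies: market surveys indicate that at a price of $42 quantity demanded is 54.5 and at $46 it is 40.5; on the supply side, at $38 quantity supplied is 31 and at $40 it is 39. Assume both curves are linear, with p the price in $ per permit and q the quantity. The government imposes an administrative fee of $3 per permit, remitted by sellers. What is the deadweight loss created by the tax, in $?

Deadweight loss = $8.4.

Demand slope: (40.5 − 54.5)/(46 − 42) = -3.5, so qd = 201.5 − 3.5p.
Supply slope: (39 − 31)/(40 − 38) = 4, so qs = 4p − 121.
Before the tax: set 201.5 − 3.5p = 4p − 121 → p* = $43, q* = 51.
With the tax collected from sellers, supply shifts: qs = 4(p − 3) − 121.
New equilibrium: consumers pay $44.6, sellers receive $41.6, q = 45.4. (Wedge: pb − ps = 3.)
Quantity falls by |ΔQ| = |51 − 45.4| = 5.6.
DWL = ½ · t · |ΔQ| = ½ · 3 · 5.6 = $8.4.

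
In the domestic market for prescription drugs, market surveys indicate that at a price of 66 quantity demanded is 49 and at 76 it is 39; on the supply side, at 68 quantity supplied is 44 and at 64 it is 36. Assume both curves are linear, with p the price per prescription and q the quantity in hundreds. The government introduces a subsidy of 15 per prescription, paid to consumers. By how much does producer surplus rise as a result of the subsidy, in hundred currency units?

Producer surplus rises by 255 hundred.

Demand slope: (39 − 49)/(76 − 66) = -1, so qd = 115 − p.
Supply slope: (36 − 44)/(64 − 68) = 2, so qs = 2p − 92.
Before the subsidy: set 115 − p = 2p − 92 → p* = 69, q* = 46.
With a per-unit subsidy paid to consumers, each effectively pays p − 15, so demand becomes qd = 115 − (p − 15).
Solving gives q = 56 with consumers paying 59 and sellers receiving 74 (the 15 wedge).
ΔPS is the trapezoid between Q = 56 and Q = 46 of height 5: ½ · (46 + 56) · 5 = 255.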